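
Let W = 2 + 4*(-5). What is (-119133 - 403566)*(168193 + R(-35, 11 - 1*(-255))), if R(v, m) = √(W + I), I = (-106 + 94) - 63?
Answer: -87914312907 - 522699*I*√93 ≈ -8.7914e+10 - 5.0407e+6*I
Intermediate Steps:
I = -75 (I = -12 - 63 = -75)
W = -18 (W = 2 - 20 = -18)
R(v, m) = I*√93 (R(v, m) = √(-18 - 75) = √(-93) = I*√93)
(-119133 - 403566)*(168193 + R(-35, 11 - 1*(-255))) = (-119133 - 403566)*(168193 + I*√93) = -522699*(168193 + I*√93) = -87914312907 - 522699*I*√93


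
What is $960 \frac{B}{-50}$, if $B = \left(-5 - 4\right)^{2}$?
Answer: $- \frac{7776}{5} \approx -1555.2$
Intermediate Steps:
$B = 81$ ($B = \left(-9\right)^{2} = 81$)
$960 \frac{B}{-50} = 960 \frac{81}{-50} = 960 \cdot 81 \left(- \frac{1}{50}\right) = 960 \left(- \frac{81}{50}\right) = - \frac{7776}{5}$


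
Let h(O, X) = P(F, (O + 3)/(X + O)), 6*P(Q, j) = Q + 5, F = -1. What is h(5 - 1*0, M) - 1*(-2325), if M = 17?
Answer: 6977/3 ≈ 2325.7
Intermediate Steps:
P(Q, j) = ⅚ + Q/6 (P(Q, j) = (Q + 5)/6 = (5 + Q)/6 = ⅚ + Q/6)
h(O, X) = ⅔ (h(O, X) = ⅚ + (⅙)*(-1) = ⅚ - ⅙ = ⅔)
h(5 - 1*0, M) - 1*(-2325) = ⅔ - 1*(-2325) = ⅔ + 2325 = 6977/3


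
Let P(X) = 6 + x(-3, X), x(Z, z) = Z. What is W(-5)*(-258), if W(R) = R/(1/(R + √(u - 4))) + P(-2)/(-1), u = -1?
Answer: -5676 + 1290*I*√5 ≈ -5676.0 + 2884.5*I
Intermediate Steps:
P(X) = 3 (P(X) = 6 - 3 = 3)
W(R) = -3 + R*(R + I*√5) (W(R) = R/(1/(R + √(-1 - 4))) + 3/(-1) = R/(1/(R + √(-5))) + 3*(-1) = R/(1/(R + I*√5)) - 3 = R*(R + I*√5) - 3 = -3 + R*(R + I*√5))
W(-5)*(-258) = (-3 + (-5)² + I*(-5)*√5)*(-258) = (-3 + 25 - 5*I*√5)*(-258) = (22 - 5*I*√5)*(-258) = -5676 + 1290*I*√5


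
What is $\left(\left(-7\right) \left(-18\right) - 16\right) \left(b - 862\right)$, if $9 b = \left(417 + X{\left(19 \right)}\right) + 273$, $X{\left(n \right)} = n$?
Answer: $- \frac{775390}{9} \approx -86155.0$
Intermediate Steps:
$b = \frac{709}{9}$ ($b = \frac{\left(417 + 19\right) + 273}{9} = \frac{436 + 273}{9} = \frac{1}{9} \cdot 709 = \frac{709}{9} \approx 78.778$)
$\left(\left(-7\right) \left(-18\right) - 16\right) \left(b - 862\right) = \left(\left(-7\right) \left(-18\right) - 16\right) \left(\frac{709}{9} - 862\right) = \left(126 - 16\right) \left(- \frac{7049}{9}\right) = 110 \left(- \frac{7049}{9}\right) = - \frac{775390}{9}$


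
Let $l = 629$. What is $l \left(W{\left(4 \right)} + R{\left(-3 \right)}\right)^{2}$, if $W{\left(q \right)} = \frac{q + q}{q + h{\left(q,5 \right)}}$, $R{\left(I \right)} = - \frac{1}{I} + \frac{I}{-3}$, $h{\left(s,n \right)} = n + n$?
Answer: $\frac{1006400}{441} \approx 2282.1$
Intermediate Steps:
$h{\left(s,n \right)} = 2 n$
$R{\left(I \right)} = - \frac{1}{I} - \frac{I}{3}$ ($R{\left(I \right)} = - \frac{1}{I} + I \left(- \frac{1}{3}\right) = - \frac{1}{I} - \frac{I}{3}$)
$W{\left(q \right)} = \frac{2 q}{10 + q}$ ($W{\left(q \right)} = \frac{q + q}{q + 2 \cdot 5} = \frac{2 q}{q + 10} = \frac{2 q}{10 + q}$)
$l \left(W{\left(4 \right)} + R{\left(-3 \right)}\right)^{2} = 629 \left(2 \cdot 4 \frac{1}{10 + 4} - - \frac{4}{3}\right)^{2} = 629 \left(2 \cdot 4 \cdot \frac{1}{14} + \left(\left(-1\right) \left(- \frac{1}{3}\right) + 1\right)\right)^{2} = 629 \left(2 \cdot 4 \cdot \frac{1}{14} + \left(\frac{1}{3} + 1\right)\right)^{2} = 629 \left(\frac{4}{7} + \frac{4}{3}\right)^{2} = 629 \left(\frac{40}{21}\right)^{2} = 629 \cdot \frac{1600}{441} = \frac{1006400}{441}$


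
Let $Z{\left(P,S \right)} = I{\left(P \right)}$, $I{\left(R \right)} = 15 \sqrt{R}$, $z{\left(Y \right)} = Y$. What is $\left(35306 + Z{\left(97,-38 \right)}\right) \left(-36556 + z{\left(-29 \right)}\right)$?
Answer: $-1291670010 - 548775 \sqrt{97} \approx -1.2971 \cdot 10^{9}$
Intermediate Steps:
$Z{\left(P,S \right)} = 15 \sqrt{P}$
$\left(35306 + Z{\left(97,-38 \right)}\right) \left(-36556 + z{\left(-29 \right)}\right) = \left(35306 + 15 \sqrt{97}\right) \left(-36556 - 29\right) = \left(35306 + 15 \sqrt{97}\right) \left(-36585\right) = -1291670010 - 548775 \sqrt{97}$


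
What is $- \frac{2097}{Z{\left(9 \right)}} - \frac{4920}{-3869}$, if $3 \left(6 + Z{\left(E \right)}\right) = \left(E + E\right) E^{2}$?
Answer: $- \frac{1917231}{619040} \approx -3.0971$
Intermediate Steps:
$Z{\left(E \right)} = -6 + \frac{2 E^{3}}{3}$ ($Z{\left(E \right)} = -6 + \frac{\left(E + E\right) E^{2}}{3} = -6 + \frac{2 E E^{2}}{3} = -6 + \frac{2 E^{3}}{3}$)
$- \frac{2097}{Z{\left(9 \right)}} - \frac{4920}{-3869} = - \frac{2097}{-6 + \frac{2 \cdot 9^{3}}{3}} - \frac{4920}{-3869} = - \frac{2097}{-6 + \frac{2}{3} \cdot 729} - - \frac{4920}{3869} = - \frac{2097}{-6 + 486} + \frac{4920}{3869} = - \frac{2097}{480} + \frac{4920}{3869} = \left(-2097\right) \frac{1}{480} + \frac{4920}{3869} = - \frac{699}{160} + \frac{4920}{3869} = - \frac{1917231}{619040}$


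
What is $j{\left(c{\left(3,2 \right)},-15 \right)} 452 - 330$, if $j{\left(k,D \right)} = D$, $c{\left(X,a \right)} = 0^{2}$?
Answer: $-7110$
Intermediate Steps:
$c{\left(X,a \right)} = 0$
$j{\left(c{\left(3,2 \right)},-15 \right)} 452 - 330 = \left(-15\right) 452 - 330 = -6780 - 330 = -7110$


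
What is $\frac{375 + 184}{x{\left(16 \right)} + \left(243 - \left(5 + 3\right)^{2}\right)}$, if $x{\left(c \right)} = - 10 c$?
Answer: $\frac{559}{19} \approx 29.421$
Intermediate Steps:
$\frac{375 + 184}{x{\left(16 \right)} + \left(243 - \left(5 + 3\right)^{2}\right)} = \frac{375 + 184}{\left(-10\right) 16 + \left(243 - \left(5 + 3\right)^{2}\right)} = \frac{559}{-160 + \left(243 - 8^{2}\right)} = \frac{559}{-160 + \left(243 - 64\right)} = \frac{559}{-160 + 179} = \frac{559}{19}$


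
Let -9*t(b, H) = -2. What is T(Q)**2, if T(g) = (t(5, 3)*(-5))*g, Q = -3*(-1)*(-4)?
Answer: 1600/9 ≈ 177.78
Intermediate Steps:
t(b, H) = 2/9 (t(b, H) = -1/9*(-2) = 2/9)
Q = -12 (Q = 3*(-4) = -12)
T(g) = -10*g/9 (T(g) = ((2/9)*(-5))*g = -10*g/9)
T(Q)**2 = (-10/9*(-12))**2 = (40/3)**2 = 1600/9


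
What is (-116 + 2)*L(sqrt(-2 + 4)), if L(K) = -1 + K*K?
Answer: -114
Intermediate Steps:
L(K) = -1 + K**2
(-116 + 2)*L(sqrt(-2 + 4)) = (-116 + 2)*(-1 + (sqrt(-2 + 4))**2) = -114*(-1 + (sqrt(2))**2) = -114*(-1 + 2) = -114*1 = -114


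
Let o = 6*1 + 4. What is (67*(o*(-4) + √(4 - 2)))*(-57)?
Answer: 152760 - 3819*√2 ≈ 1.4736e+5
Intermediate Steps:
o = 10 (o = 6 + 4 = 10)
(67*(o*(-4) + √(4 - 2)))*(-57) = (67*(10*(-4) + √(4 - 2)))*(-57) = (67*(-40 + √2))*(-57) = (-2680 + 67*√2)*(-57) = 152760 - 3819*√2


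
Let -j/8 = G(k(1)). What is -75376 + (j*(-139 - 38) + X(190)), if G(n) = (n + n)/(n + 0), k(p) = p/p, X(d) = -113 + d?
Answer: -72467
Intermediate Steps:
k(p) = 1
G(n) = 2 (G(n) = (2*n)/n = 2)
j = -16 (j = -8*2 = -16)
-75376 + (j*(-139 - 38) + X(190)) = -75376 + (-16*(-139 - 38) + (-113 + 190)) = -75376 + (-16*(-177) + 77) = -75376 + (2832 + 77) = -75376 + 2909 = -72467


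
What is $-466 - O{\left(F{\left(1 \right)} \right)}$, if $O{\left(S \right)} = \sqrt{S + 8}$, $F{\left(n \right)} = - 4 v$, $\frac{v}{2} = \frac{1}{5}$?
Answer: $-466 - \frac{4 \sqrt{10}}{5} \approx -468.53$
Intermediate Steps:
$v = \frac{2}{5} \approx 0.4$
$F{\left(n \right)} = - \frac{8}{5}$ ($F{\left(n \right)} = \left(-4\right) \frac{2}{5} = - \frac{8}{5}$)
$O{\left(S \right)} = \sqrt{8 + S}$
$-466 - O{\left(F{\left(1 \right)} \right)} = -466 - \sqrt{8 - \frac{8}{5}} = -466 - \sqrt{\frac{32}{5}} = -466 - \frac{4 \sqrt{10}}{5}$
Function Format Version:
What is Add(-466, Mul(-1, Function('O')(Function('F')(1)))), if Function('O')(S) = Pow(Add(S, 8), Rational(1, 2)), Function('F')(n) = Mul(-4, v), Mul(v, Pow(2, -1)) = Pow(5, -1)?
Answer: Add(-466, Mul(Rational(-4, 5), Pow(10, Rational(1, 2)))) ≈ -468.53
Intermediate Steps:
v = Rational(2, 5) (v = Mul(2, Pow(5, -1)) = Mul(2, Rational(1, 5)) = Rational(2, 5) ≈ 0.40000)
Function('F')(n) = Rational(-8, 5) (Function('F')(n) = Mul(-4, Rational(2, 5)) = Rational(-8, 5))
Function('O')(S) = Pow(Add(8, S), Rational(1, 2))
Add(-466, Mul(-1, Function('O')(Function('F')(1)))) = Add(-466, Mul(-1, Pow(Add(8, Rational(-8, 5)), Rational(1, 2)))) = Add(-466, Mul(-1, Pow(Rational(32, 5), Rational(1, 2)))) = Add(-466, Mul(-1, Mul(Rational(4, 5), Pow(10, Rational(1, 2))))) = Add(-466, Mul(Rational(-4, 5), Pow(10, Rational(1, 2))))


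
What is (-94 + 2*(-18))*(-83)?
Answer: 10790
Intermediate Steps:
(-94 + 2*(-18))*(-83) = (-94 - 36)*(-83) = -130*(-83) = 10790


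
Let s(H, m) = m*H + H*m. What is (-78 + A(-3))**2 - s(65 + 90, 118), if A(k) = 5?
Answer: -31251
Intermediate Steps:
s(H, m) = 2*H*m (s(H, m) = H*m + H*m = 2*H*m)
(-78 + A(-3))**2 - s(65 + 90, 118) = (-78 + 5)**2 - 2*(65 + 90)*118 = (-73)**2 - 2*155*118 = 5329 - 1*36580 = 5329 - 36580 = -31251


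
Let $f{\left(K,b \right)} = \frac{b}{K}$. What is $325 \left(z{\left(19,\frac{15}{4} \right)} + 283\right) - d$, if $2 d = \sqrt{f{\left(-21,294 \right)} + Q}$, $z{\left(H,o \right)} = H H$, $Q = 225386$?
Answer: $209300 - \sqrt{56343} \approx 2.0906 \cdot 10^{5}$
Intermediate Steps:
$z{\left(H,o \right)} = H^{2}$
$d = \sqrt{56343}$ ($d = \frac{\sqrt{\frac{294}{-21} + 225386}}{2} = \frac{\sqrt{294 \left(- \frac{1}{21}\right) + 225386}}{2} = \frac{\sqrt{-14 + 225386}}{2} = \frac{\sqrt{225372}}{2} = \frac{2 \sqrt{56343}}{2} = \sqrt{56343} \approx 237.37$)
$325 \left(z{\left(19,\frac{15}{4} \right)} + 283\right) - d = 325 \left(19^{2} + 283\right) - \sqrt{56343} = 325 \left(361 + 283\right) - \sqrt{56343} = 325 \cdot 644 - \sqrt{56343} = 209300 - \sqrt{56343}$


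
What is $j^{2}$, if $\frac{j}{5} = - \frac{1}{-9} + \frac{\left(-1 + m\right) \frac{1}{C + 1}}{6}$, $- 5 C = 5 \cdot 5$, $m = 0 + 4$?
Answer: $\frac{25}{5184} \approx 0.0048225$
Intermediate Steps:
$m = 4$
$C = -5$ ($C = - \frac{5 \cdot 5}{5} = \left(- \frac{1}{5}\right) 25 = -5$)
$j = - \frac{5}{72}$ ($j = 5 \left(- \frac{1}{-9} + \frac{\left(-1 + 4\right) \frac{1}{-5 + 1}}{6}\right) = 5 \left(\left(-1\right) \left(- \frac{1}{9}\right) + \frac{3}{-4} \cdot \frac{1}{6}\right) = 5 \left(\frac{1}{9} + 3 \left(- \frac{1}{4}\right) \frac{1}{6}\right) = 5 \left(\frac{1}{9} - \frac{1}{8}\right) = 5 \left(- \frac{1}{72}\right) = - \frac{5}{72} \approx -0.069444$)
$j^{2} = \left(- \frac{5}{72}\right)^{2} = \frac{25}{5184}$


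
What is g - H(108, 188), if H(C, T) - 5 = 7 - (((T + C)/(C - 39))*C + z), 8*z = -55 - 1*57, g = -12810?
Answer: -284572/23 ≈ -12373.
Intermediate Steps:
z = -14 (z = (-55 - 1*57)/8 = (-55 - 57)/8 = (⅛)*(-112) = -14)
H(C, T) = 26 - C*(C + T)/(-39 + C) (H(C, T) = 5 + (7 - (((T + C)/(C - 39))*C - 14)) = 5 + (7 - (((C + T)/(-39 + C))*C - 14)) = 5 + (7 - (C*(C + T)/(-39 + C) - 14)) = 5 + (7 - (-14 + C*(C + T)/(-39 + C))) = 5 + (7 + (14 - C*(C + T)/(-39 + C))) = 5 + (21 - C*(C + T)/(-39 + C)) = 26 - C*(C + T)/(-39 + C))
g - H(108, 188) = -12810 - (-1014 - 1*108² + 26*108 - 1*108*188)/(-39 + 108) = -12810 - (-1014 - 1*11664 + 2808 - 20304)/69 = -12810 - (-1014 - 11664 + 2808 - 20304)/69 = -12810 - (-30174)/69 = -12810 - 1*(-10058/23) = -12810 + 10058/23 = -284572/23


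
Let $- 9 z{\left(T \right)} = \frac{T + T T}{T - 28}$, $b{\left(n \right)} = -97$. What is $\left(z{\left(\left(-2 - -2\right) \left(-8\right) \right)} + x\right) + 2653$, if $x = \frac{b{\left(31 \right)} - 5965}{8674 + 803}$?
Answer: $\frac{25136419}{9477} \approx 2652.4$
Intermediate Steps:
$x = - \frac{6062}{9477}$ ($x = \frac{-97 - 5965}{8674 + 803} = - \frac{6062}{9477} \approx -0.63965$)
$z{\left(T \right)} = - \frac{T + T^{2}}{9 \left(-28 + T\right)}$ ($z{\left(T \right)} = - \frac{\left(T + T T\right) \frac{1}{T - 28}}{9} = - \frac{\left(T + T^{2}\right) \frac{1}{-28 + T}}{9} = - \frac{\frac{1}{-28 + T} \left(T + T^{2}\right)}{9} = - \frac{T + T^{2}}{9 \left(-28 + T\right)}$)
$\left(z{\left(\left(-2 - -2\right) \left(-8\right) \right)} + x\right) + 2653 = \left(- \frac{\left(-2 - -2\right) \left(-8\right) \left(1 + \left(-2 - -2\right) \left(-8\right)\right)}{-252 + 9 \left(-2 - -2\right) \left(-8\right)} - \frac{6062}{9477}\right) + 2653 = \left(- \frac{\left(-2 + 2\right) \left(-8\right) \left(1 + \left(-2 + 2\right) \left(-8\right)\right)}{-252 + 9 \left(-2 + 2\right) \left(-8\right)} - \frac{6062}{9477}\right) + 2653 = \left(- \frac{0 \left(-8\right) \left(1 + 0 \left(-8\right)\right)}{-252 + 9 \cdot 0 \left(-8\right)} - \frac{6062}{9477}\right) + 2653 = \left(\left(-1\right) 0 \frac{1}{-252 + 9 \cdot 0} \left(1 + 0\right) - \frac{6062}{9477}\right) + 2653 = \left(\left(-1\right) 0 \frac{1}{-252 + 0} \cdot 1 - \frac{6062}{9477}\right) + 2653 = \left(\left(-1\right) 0 \frac{1}{-252} \cdot 1 - \frac{6062}{9477}\right) + 2653 = \left(\left(-1\right) 0 \left(- \frac{1}{252}\right) 1 - \frac{6062}{9477}\right) + 2653 = \left(0 - \frac{6062}{9477}\right) + 2653 = - \frac{6062}{9477} + 2653 = \frac{25136419}{9477}$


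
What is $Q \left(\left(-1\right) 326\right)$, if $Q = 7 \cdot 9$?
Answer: $-20538$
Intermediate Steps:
$Q = 63$
$Q \left(\left(-1\right) 326\right) = 63 \left(\left(-1\right) 326\right) = 63 \left(-326\right) = -20538$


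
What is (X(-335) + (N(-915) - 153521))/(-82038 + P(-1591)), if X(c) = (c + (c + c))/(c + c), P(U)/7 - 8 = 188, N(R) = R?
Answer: 308869/161332 ≈ 1.9145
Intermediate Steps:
P(U) = 1372 (P(U) = 56 + 7*188 = 56 + 1316 = 1372)
X(c) = 3/2 (X(c) = (c + 2*c)/((2*c)) = (3*c)*(1/(2*c)) = 3/2)
(X(-335) + (N(-915) - 153521))/(-82038 + P(-1591)) = (3/2 + (-915 - 153521))/(-82038 + 1372) = (3/2 - 154436)/(-80666) = -308869/2*(-1/80666) = 308869/161332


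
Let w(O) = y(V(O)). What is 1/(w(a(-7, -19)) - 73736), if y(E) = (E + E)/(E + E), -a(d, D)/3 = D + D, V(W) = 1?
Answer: -1/73735 ≈ -1.3562e-5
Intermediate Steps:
a(d, D) = -6*D (a(d, D) = -3*(D + D) = -6*D)
y(E) = 1 (y(E) = (2*E)/((2*E)) = (2*E)*(1/(2*E)) = 1)
w(O) = 1
1/(w(a(-7, -19)) - 73736) = 1/(1 - 73736) = 1/(-73735) = -1/73735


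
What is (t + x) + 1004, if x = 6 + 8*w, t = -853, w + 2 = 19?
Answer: 293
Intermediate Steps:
w = 17 (w = -2 + 19 = 17)
x = 142 (x = 6 + 8*17 = 6 + 136 = 142)
(t + x) + 1004 = (-853 + 142) + 1004 = -711 + 1004 = 293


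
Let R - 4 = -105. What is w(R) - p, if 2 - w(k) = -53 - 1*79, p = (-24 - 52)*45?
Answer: 3554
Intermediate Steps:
R = -101 (R = 4 - 105 = -101)
p = -3420 (p = -76*45 = -3420)
w(k) = 134 (w(k) = 2 - (-53 - 1*79) = 2 - (-53 - 79) = 2 - 1*(-132) = 2 + 132 = 134)
w(R) - p = 134 - 1*(-3420) = 134 + 3420 = 3554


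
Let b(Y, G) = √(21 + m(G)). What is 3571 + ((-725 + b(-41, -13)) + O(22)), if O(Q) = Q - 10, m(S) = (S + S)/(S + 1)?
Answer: 2858 + √834/6 ≈ 2862.8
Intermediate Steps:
m(S) = 2*S/(1 + S) (m(S) = (2*S)/(1 + S) = 2*S/(1 + S))
O(Q) = -10 + Q
b(Y, G) = √(21 + 2*G/(1 + G))
3571 + ((-725 + b(-41, -13)) + O(22)) = 3571 + ((-725 + √((21 + 23*(-13))/(1 - 13))) + (-10 + 22)) = 3571 + ((-725 + √((21 - 299)/(-12))) + 12) = 3571 + ((-725 + √(-1/12*(-278))) + 12) = 3571 + ((-725 + √(139/6)) + 12) = 3571 + ((-725 + √834/6) + 12) = 3571 + (-713 + √834/6) = 2858 + √834/6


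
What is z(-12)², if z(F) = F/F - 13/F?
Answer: 625/144 ≈ 4.3403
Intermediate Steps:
z(F) = 1 - 13/F
z(-12)² = ((-13 - 12)/(-12))² = (-1/12*(-25))² = (25/12)² = 625/144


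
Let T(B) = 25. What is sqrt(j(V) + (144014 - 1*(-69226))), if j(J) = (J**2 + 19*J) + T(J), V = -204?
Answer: sqrt(251005) ≈ 501.00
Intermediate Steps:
j(J) = 25 + J**2 + 19*J (j(J) = (J**2 + 19*J) + 25 = 25 + J**2 + 19*J)
sqrt(j(V) + (144014 - 1*(-69226))) = sqrt((25 + (-204)**2 + 19*(-204)) + (144014 - 1*(-69226))) = sqrt((25 + 41616 - 3876) + (144014 + 69226)) = sqrt(37765 + 213240) = sqrt(251005)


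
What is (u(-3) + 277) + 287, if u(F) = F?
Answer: 561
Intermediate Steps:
(u(-3) + 277) + 287 = (-3 + 277) + 287 = 274 + 287 = 561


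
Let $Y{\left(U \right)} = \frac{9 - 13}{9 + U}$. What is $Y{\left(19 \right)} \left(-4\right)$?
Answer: $\frac{4}{7} \approx 0.57143$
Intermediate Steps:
$Y{\left(U \right)} = - \frac{4}{9 + U}$
$Y{\left(19 \right)} \left(-4\right) = - \frac{4}{9 + 19} \left(-4\right) = - \frac{4}{28} \left(-4\right) = \left(-4\right) \frac{1}{28} \left(-4\right) = \left(- \frac{1}{7}\right) \left(-4\right) = \frac{4}{7}$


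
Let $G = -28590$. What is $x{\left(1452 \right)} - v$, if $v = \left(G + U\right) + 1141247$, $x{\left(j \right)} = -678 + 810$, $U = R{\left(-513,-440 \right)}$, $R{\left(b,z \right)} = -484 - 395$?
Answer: $-1111646$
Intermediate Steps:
$R{\left(b,z \right)} = -879$
$U = -879$
$x{\left(j \right)} = 132$
$v = 1111778$ ($v = \left(-28590 - 879\right) + 1141247 = -29469 + 1141247 = 1111778$)
$x{\left(1452 \right)} - v = 132 - 1111778 = -1111646$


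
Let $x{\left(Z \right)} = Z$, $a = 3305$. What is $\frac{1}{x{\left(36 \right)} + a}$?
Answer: $\frac{1}{3341} \approx 0.00029931$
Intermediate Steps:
$\frac{1}{x{\left(36 \right)} + a} = \frac{1}{36 + 3305} = \frac{1}{3341}$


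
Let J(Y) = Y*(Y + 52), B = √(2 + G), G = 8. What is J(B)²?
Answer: 27140 + 1040*√10 ≈ 30429.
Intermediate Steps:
B = √10 (B = √(2 + 8) = √10 ≈ 3.1623)
J(Y) = Y*(52 + Y)
J(B)² = (√10*(52 + √10))² = 10*(52 + √10)²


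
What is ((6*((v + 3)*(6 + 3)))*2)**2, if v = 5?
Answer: 746496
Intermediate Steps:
((6*((v + 3)*(6 + 3)))*2)**2 = ((6*((5 + 3)*(6 + 3)))*2)**2 = ((6*(8*9))*2)**2 = ((6*72)*2)**2 = (432*2)**2 = 864**2 = 746496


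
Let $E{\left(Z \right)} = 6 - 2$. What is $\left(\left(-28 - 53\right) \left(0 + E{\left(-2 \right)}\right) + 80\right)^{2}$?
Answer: $59536$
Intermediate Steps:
$E{\left(Z \right)} = 4$
$\left(\left(-28 - 53\right) \left(0 + E{\left(-2 \right)}\right) + 80\right)^{2} = \left(\left(-28 - 53\right) \left(0 + 4\right) + 80\right)^{2} = \left(\left(-81\right) 4 + 80\right)^{2} = \left(-324 + 80\right)^{2} = \left(-244\right)^{2} = 59536$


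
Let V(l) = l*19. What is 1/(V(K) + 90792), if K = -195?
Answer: 1/87087 ≈ 1.1483e-5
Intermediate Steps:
V(l) = 19*l
1/(V(K) + 90792) = 1/(19*(-195) + 90792) = 1/(-3705 + 90792) = 1/87087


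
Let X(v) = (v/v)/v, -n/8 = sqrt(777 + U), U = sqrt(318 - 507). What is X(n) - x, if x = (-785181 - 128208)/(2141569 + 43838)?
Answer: 304463/728469 - sqrt(3)/(24*sqrt(259 + I*sqrt(21))) ≈ 0.41347 + 3.9664e-5*I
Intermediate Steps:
U = 3*I*sqrt(21) (U = sqrt(-189) = 3*I*sqrt(21) ≈ 13.748*I)
n = -8*sqrt(777 + 3*I*sqrt(21)) ≈ -223.01 - 1.9727*I
X(v) = 1/v
x = -304463/728469 (x = -913389/2185407 = -913389*1/2185407 = -304463/728469 ≈ -0.41795)
X(n) - x = 1/(-8*sqrt(777 + 3*I*sqrt(21))) - 1*(-304463/728469) = -1/(8*sqrt(777 + 3*I*sqrt(21))) + 304463/728469 = 304463/728469 - 1/(8*sqrt(777 + 3*I*sqrt(21)))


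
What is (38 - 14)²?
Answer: 576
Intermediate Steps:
(38 - 14)² = 24² = 576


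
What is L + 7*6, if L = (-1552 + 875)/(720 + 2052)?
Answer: 115747/2772 ≈ 41.756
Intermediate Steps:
L = -677/2772 ≈ -0.24423
L + 7*6 = -677/2772 + 7*6 = -677/2772 + 42 = 115747/2772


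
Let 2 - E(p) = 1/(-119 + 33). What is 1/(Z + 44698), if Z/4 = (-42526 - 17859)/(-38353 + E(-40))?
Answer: 659637/29488609114 ≈ 2.2369e-5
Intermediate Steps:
E(p) = 173/86 (E(p) = 2 - 1/(-119 + 33) = 2 - 1/(-86) = 2 - 1*(-1/86) = 2 + 1/86 = 173/86)
Z = 4154488/659637 (Z = 4*((-42526 - 17859)/(-38353 + 173/86)) = 4*(-60385/(-3298185/86)) = 4*(-60385*(-86/3298185)) = 4*(1038622/659637) = 4154488/659637 ≈ 6.2981)
1/(Z + 44698) = 1/(4154488/659637 + 44698) = 1/(29488609114/659637) = 659637/29488609114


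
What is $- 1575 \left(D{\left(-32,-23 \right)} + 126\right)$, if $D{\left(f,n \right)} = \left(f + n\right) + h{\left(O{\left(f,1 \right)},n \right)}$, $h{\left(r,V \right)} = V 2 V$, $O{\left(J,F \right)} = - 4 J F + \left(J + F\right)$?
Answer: $-1778175$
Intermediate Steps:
$O{\left(J,F \right)} = F + J - 4 F J$ ($O{\left(J,F \right)} = - 4 F J + \left(F + J\right) = F + J - 4 F J$)
$h{\left(r,V \right)} = 2 V^{2}$ ($h{\left(r,V \right)} = 2 V V = 2 V^{2}$)
$D{\left(f,n \right)} = f + n + 2 n^{2}$ ($D{\left(f,n \right)} = \left(f + n\right) + 2 n^{2} = f + n + 2 n^{2}$)
$- 1575 \left(D{\left(-32,-23 \right)} + 126\right) = - 1575 \left(\left(-32 - 23 + 2 \left(-23\right)^{2}\right) + 126\right) = - 1575 \left(\left(-32 - 23 + 2 \cdot 529\right) + 126\right) = - 1575 \left(\left(-32 - 23 + 1058\right) + 126\right) = - 1575 \left(1003 + 126\right) = \left(-1575\right) 1129 = -1778175$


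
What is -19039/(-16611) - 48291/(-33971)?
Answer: 206990810/80613183 ≈ 2.5677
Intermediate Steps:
-19039/(-16611) - 48291/(-33971) = -19039*(-1/16611) - 48291*(-1/33971) = 19039/16611 + 48291/33971 = 206990810/80613183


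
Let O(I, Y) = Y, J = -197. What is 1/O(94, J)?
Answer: -1/197 ≈ -0.0050761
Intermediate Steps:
1/O(94, J) = 1/(-197) = -1/197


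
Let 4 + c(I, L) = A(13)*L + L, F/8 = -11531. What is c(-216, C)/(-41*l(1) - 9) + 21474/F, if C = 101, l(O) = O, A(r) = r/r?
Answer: -4834701/1153100 ≈ -4.1928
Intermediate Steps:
F = -92248 (F = 8*(-11531) = -92248)
A(r) = 1
c(I, L) = -4 + 2*L (c(I, L) = -4 + (1*L + L) = -4 + (L + L) = -4 + 2*L)
c(-216, C)/(-41*l(1) - 9) + 21474/F = (-4 + 2*101)/(-41*1 - 9) + 21474/(-92248) = (-4 + 202)/(-41 - 9) + 21474*(-1/92248) = 198/(-50) - 10737/46124 = 198*(-1/50) - 10737/46124 = -99/25 - 10737/46124 = -4834701/1153100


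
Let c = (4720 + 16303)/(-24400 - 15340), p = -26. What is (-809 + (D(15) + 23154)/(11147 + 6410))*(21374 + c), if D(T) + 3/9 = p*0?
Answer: -18066934770006793/1046572770 ≈ -1.7263e+7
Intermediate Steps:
D(T) = -⅓ (D(T) = -⅓ - 26*0 = -⅓ + 0 = -⅓)
c = -21023/39740 (c = 21023/(-39740) = 21023*(-1/39740) = -21023/39740 ≈ -0.52901)
(-809 + (D(15) + 23154)/(11147 + 6410))*(21374 + c) = (-809 + (-⅓ + 23154)/(11147 + 6410))*(21374 - 21023/39740) = (-809 + (69461/3)/17557)*(849381737/39740) = (-809 + (69461/3)*(1/17557))*(849381737/39740) = (-809 + 69461/52671)*(849381737/39740) = -42541378/52671*849381737/39740 = -18066934770006793/1046572770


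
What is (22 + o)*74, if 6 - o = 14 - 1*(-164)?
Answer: -11100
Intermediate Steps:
o = -172 (o = 6 - (14 - 1*(-164)) = 6 - (14 + 164) = 6 - 1*178 = 6 - 178 = -172)
(22 + o)*74 = (22 - 172)*74 = -150*74 = -11100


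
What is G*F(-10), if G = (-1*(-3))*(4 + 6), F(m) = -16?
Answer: -480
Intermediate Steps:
G = 30 (G = 3*10 = 30)
G*F(-10) = 30*(-16) = -480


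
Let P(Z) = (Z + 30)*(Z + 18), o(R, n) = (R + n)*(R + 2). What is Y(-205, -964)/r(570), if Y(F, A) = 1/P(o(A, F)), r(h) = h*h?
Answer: 1/410910666003763200 ≈ 2.4336e-18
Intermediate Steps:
r(h) = h**2
o(R, n) = (2 + R)*(R + n) (o(R, n) = (R + n)*(2 + R) = (2 + R)*(R + n))
P(Z) = (18 + Z)*(30 + Z) (P(Z) = (30 + Z)*(18 + Z) = (18 + Z)*(30 + Z))
Y(F, A) = 1/(540 + (A**2 + 2*A + 2*F + A*F)**2 + 48*A**2 + 96*A + 96*F + 48*A*F) (Y(F, A) = 1/(540 + (A**2 + 2*A + 2*F + A*F)**2 + 48*(A**2 + 2*A + 2*F + A*F)) = 1/(540 + (A**2 + 2*A + 2*F + A*F)**2 + (48*A**2 + 96*A + 96*F + 48*A*F)) = 1/(540 + (A**2 + 2*A + 2*F + A*F)**2 + 48*A**2 + 96*A + 96*F + 48*A*F))
Y(-205, -964)/r(570) = 1/((540 + ((-964)**2 + 2*(-964) + 2*(-205) - 964*(-205))**2 + 48*(-964)**2 + 96*(-964) + 96*(-205) + 48*(-964)*(-205))*(570**2)) = 1/((540 + (929296 - 1928 - 410 + 197620)**2 + 48*929296 - 92544 - 19680 + 9485760)*324900) = (1/324900)/(540 + 1124578**2 + 44606208 - 92544 - 19680 + 9485760) = (1/324900)/(540 + 1264675678084 + 44606208 - 92544 - 19680 + 9485760) = (1/324900)/1264729658368 = (1/1264729658368)*(1/324900) = 1/410910666003763200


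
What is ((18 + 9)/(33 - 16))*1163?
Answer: 31401/17 ≈ 1847.1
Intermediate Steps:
((18 + 9)/(33 - 16))*1163 = (27/17)*1163 = 31401/17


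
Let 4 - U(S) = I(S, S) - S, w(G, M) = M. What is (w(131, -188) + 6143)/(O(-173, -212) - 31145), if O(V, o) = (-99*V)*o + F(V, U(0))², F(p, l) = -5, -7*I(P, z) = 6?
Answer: -5955/3662044 ≈ -0.0016261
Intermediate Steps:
I(P, z) = -6/7 (I(P, z) = -⅐*6 = -6/7)
U(S) = 34/7 + S (U(S) = 4 - (-6/7 - S) = 4 + (6/7 + S) = 34/7 + S)
O(V, o) = 25 - 99*V*o (O(V, o) = (-99*V)*o + (-5)² = -99*V*o + 25 = 25 - 99*V*o)
(w(131, -188) + 6143)/(O(-173, -212) - 31145) = (-188 + 6143)/((25 - 99*(-173)*(-212)) - 31145) = 5955/((25 - 3630924) - 31145) = 5955/(-3630899 - 31145) = 5955/(-3662044) = 5955*(-1/3662044) = -5955/3662044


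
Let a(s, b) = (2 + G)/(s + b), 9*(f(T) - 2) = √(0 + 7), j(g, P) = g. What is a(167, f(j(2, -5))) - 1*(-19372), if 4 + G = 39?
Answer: 44816349941/2313434 - 333*√7/2313434 ≈ 19372.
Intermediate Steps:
G = 35 (G = -4 + 39 = 35)
f(T) = 2 + √7/9 (f(T) = 2 + √(0 + 7)/9 = 2 + √7/9)
a(s, b) = 37/(b + s) (a(s, b) = (2 + 35)/(s + b) = 37/(b + s))
a(167, f(j(2, -5))) - 1*(-19372) = 37/((2 + √7/9) + 167) - 1*(-19372) = 37/(169 + √7/9) + 19372 = 19372 + 37/(169 + √7/9)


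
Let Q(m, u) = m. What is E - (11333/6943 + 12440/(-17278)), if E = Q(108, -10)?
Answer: 121192113/1131709 ≈ 107.09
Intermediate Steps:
E = 108
E - (11333/6943 + 12440/(-17278)) = 108 - (11333/6943 + 12440/(-17278)) = 108 - (11333*(1/6943) + 12440*(-1/17278)) = 108 - (11333/6943 - 6220/8639) = 108 - 1*1032459/1131709 = 108 - 1032459/1131709 = 121192113/1131709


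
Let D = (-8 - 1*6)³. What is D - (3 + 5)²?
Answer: -2808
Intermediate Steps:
D = -2744 (D = (-8 - 6)³ = (-14)³ = -2744)
D - (3 + 5)² = -2744 - (3 + 5)² = -2744 - 1*8² = -2744 - 1*64 = -2744 - 64 = -2808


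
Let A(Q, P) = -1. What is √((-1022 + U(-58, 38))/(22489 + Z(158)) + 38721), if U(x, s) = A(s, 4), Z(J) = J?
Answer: 2*√551651644978/7549 ≈ 196.78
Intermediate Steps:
U(x, s) = -1
√((-1022 + U(-58, 38))/(22489 + Z(158)) + 38721) = √((-1022 - 1)/(22489 + 158) + 38721) = √(-1023/22647 + 38721) = √(-1023*1/22647 + 38721) = √(-341/7549 + 38721) = √(292304488/7549) = 2*√551651644978/7549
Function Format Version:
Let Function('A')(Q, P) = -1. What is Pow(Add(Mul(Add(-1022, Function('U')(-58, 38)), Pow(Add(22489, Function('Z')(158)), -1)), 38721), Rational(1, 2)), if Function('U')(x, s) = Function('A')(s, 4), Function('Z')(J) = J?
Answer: Mul(Rational(2, 7549), Pow(551651644978, Rational(1, 2))) ≈ 196.78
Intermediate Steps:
Function('U')(x, s) = -1
Pow(Add(Mul(Add(-1022, Function('U')(-58, 38)), Pow(Add(22489, Function('Z')(158)), -1)), 38721), Rational(1, 2)) = Pow(Add(Mul(Add(-1022, -1), Pow(Add(22489, 158), -1)), 38721), Rational(1, 2)) = Pow(Add(Mul(-1023, Pow(22647, -1)), 38721), Rational(1, 2)) = Pow(Add(Mul(-1023, Rational(1, 22647)), 38721), Rational(1, 2)) = Pow(Add(Rational(-341, 7549), 38721), Rational(1, 2)) = Pow(Rational(292304488, 7549), Rational(1, 2)) = Mul(Rational(2, 7549), Pow(551651644978, Rational(1, 2)))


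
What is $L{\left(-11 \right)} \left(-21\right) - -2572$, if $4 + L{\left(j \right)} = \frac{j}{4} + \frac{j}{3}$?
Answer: $\frac{11163}{4} \approx 2790.8$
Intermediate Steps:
$L{\left(j \right)} = -4 + \frac{7 j}{12}$ ($L{\left(j \right)} = -4 + \left(\frac{j}{4} + \frac{j}{3}\right) = -4 + \frac{7 j}{12}$)
$L{\left(-11 \right)} \left(-21\right) - -2572 = \left(-4 + \frac{7}{12} \left(-11\right)\right) \left(-21\right) - -2572 = \left(-4 - \frac{77}{12}\right) \left(-21\right) + 2572 = \left(- \frac{125}{12}\right) \left(-21\right) + 2572 = \frac{875}{4} + 2572 = \frac{11163}{4}$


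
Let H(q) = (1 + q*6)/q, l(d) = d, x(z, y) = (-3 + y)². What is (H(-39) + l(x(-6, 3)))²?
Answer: 54289/1521 ≈ 35.693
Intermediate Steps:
H(q) = (1 + 6*q)/q
(H(-39) + l(x(-6, 3)))² = ((6 + 1/(-39)) + (-3 + 3)²)² = ((6 - 1/39) + 0²)² = (233/39 + 0)² = (233/39)² = 54289/1521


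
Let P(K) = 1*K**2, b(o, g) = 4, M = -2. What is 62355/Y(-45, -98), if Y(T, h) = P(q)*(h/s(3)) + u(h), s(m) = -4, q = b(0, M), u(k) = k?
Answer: 20785/98 ≈ 212.09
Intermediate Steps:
q = 4
P(K) = K**2
Y(T, h) = -3*h (Y(T, h) = 4**2*(h/(-4)) + h = 16*(h*(-1/4)) + h = 16*(-h/4) + h = -4*h + h = -3*h)
62355/Y(-45, -98) = 62355/((-3*(-98))) = 62355/294 = 62355*(1/294) = 20785/98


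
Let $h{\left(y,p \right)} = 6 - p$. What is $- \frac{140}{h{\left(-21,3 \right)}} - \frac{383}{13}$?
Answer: $- \frac{2969}{39} \approx -76.128$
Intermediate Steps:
$- \frac{140}{h{\left(-21,3 \right)}} - \frac{383}{13} = - \frac{140}{6 - 3} - \frac{383}{13} = - \frac{140}{3} - \frac{383}{13} = - \frac{2969}{39}$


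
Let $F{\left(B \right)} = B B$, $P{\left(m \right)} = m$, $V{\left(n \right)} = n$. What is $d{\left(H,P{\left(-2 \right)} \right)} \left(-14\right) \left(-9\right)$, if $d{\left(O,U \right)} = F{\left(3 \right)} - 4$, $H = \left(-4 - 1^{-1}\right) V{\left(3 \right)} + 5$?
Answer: $630$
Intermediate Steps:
$F{\left(B \right)} = B^{2}$
$H = -10$ ($H = \left(-4 - 1^{-1}\right) 3 + 5 = \left(-4 - 1\right) 3 + 5 = \left(-5\right) 3 + 5 = -15 + 5 = -10$)
$d{\left(O,U \right)} = 5$ ($d{\left(O,U \right)} = 3^{2} - 4 = 9 - 4 = 5$)
$d{\left(H,P{\left(-2 \right)} \right)} \left(-14\right) \left(-9\right) = 5 \left(-14\right) \left(-9\right) = \left(-70\right) \left(-9\right) = 630$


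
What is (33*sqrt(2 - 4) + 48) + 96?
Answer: 144 + 33*I*sqrt(2) ≈ 144.0 + 46.669*I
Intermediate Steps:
(33*sqrt(2 - 4) + 48) + 96 = (33*sqrt(-2) + 48) + 96 = (33*(I*sqrt(2)) + 48) + 96 = (33*I*sqrt(2) + 48) + 96 = (48 + 33*I*sqrt(2)) + 96 = 144 + 33*I*sqrt(2)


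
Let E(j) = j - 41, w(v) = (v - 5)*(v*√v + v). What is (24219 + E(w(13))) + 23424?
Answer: 47706 + 104*√13 ≈ 48081.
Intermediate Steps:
w(v) = (-5 + v)*(v + v^(3/2)) (w(v) = (-5 + v)*(v^(3/2) + v) = (-5 + v)*(v + v^(3/2)))
E(j) = -41 + j
(24219 + E(w(13))) + 23424 = (24219 + (-41 + (13² + 13^(5/2) - 5*13 - 65*√13))) + 23424 = (24219 + (-41 + (169 + 169*√13 - 65 - 65*√13))) + 23424 = (24219 + (-41 + (104 + 104*√13))) + 23424 = (24219 + (63 + 104*√13)) + 23424 = (24282 + 104*√13) + 23424 = 47706 + 104*√13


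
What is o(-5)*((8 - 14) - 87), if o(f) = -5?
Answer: 465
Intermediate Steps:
o(-5)*((8 - 14) - 87) = -5*((8 - 14) - 87) = -5*(-6 - 87) = -5*(-93) = 465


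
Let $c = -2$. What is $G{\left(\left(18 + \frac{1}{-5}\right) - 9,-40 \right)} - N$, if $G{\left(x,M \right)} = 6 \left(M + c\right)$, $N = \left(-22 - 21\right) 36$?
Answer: $1296$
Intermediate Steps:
$N = -1548$ ($N = \left(-43\right) 36 = -1548$)
$G{\left(x,M \right)} = -12 + 6 M$ ($G{\left(x,M \right)} = 6 \left(M - 2\right) = 6 \left(-2 + M\right) = -12 + 6 M$)
$G{\left(\left(18 + \frac{1}{-5}\right) - 9,-40 \right)} - N = \left(-12 + 6 \left(-40\right)\right) - -1548 = \left(-12 - 240\right) + 1548 = -252 + 1548 = 1296$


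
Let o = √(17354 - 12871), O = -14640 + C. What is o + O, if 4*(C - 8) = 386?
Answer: -29071/2 + √4483 ≈ -14469.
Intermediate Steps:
C = 209/2 (C = 8 + (¼)*386 = 8 + 193/2 = 209/2 ≈ 104.50)
O = -29071/2 (O = -14640 + 209/2 = -29071/2 ≈ -14536.)
o = √4483 ≈ 66.955
o + O = √4483 - 29071/2 = -29071/2 + √4483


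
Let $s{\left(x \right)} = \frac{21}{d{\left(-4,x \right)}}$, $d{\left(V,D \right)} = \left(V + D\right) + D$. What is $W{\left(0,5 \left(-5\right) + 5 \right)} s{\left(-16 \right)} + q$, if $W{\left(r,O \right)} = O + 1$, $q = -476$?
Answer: $- \frac{5579}{12} \approx -464.92$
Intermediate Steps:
$d{\left(V,D \right)} = V + 2 D$ ($d{\left(V,D \right)} = \left(D + V\right) + D = V + 2 D$)
$s{\left(x \right)} = \frac{21}{-4 + 2 x}$
$W{\left(r,O \right)} = 1 + O$
$W{\left(0,5 \left(-5\right) + 5 \right)} s{\left(-16 \right)} + q = \left(1 + \left(5 \left(-5\right) + 5\right)\right) \frac{21}{2 \left(-2 - 16\right)} - 476 = \left(1 + \left(-25 + 5\right)\right) \frac{21}{2 \left(-18\right)} - 476 = \left(1 - 20\right) \frac{21}{2} \left(- \frac{1}{18}\right) - 476 = \left(-19\right) \left(- \frac{7}{12}\right) - 476 = \frac{133}{12} - 476 = - \frac{5579}{12}$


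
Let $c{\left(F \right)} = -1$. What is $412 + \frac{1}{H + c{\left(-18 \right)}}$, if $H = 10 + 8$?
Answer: $\frac{7005}{17} \approx 412.06$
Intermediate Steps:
$H = 18$
$412 + \frac{1}{H + c{\left(-18 \right)}} = 412 + \frac{1}{18 - 1} = 412 + \frac{1}{17} = \frac{7005}{17}$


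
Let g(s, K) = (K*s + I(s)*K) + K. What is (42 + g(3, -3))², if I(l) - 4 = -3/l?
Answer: 441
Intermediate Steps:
I(l) = 4 - 3/l
g(s, K) = K + K*s + K*(4 - 3/s) (g(s, K) = (K*s + (4 - 3/s)*K) + K = (K*s + K*(4 - 3/s)) + K = K + K*s + K*(4 - 3/s))
(42 + g(3, -3))² = (42 - 3*(-3 + 3² + 5*3)/3)² = (42 - 3*⅓*(-3 + 9 + 15))² = (42 - 3*⅓*21)² = (42 - 21)² = 21² = 441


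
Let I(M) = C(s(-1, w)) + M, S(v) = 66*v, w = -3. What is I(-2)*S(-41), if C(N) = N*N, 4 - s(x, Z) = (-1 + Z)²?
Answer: -384252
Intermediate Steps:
s(x, Z) = 4 - (-1 + Z)²
C(N) = N²
I(M) = 144 + M (I(M) = (4 - (-1 - 3)²)² + M = (4 - 1*(-4)²)² + M = (4 - 1*16)² + M = (4 - 16)² + M = (-12)² + M = 144 + M)
I(-2)*S(-41) = (144 - 2)*(66*(-41)) = 142*(-2706) = -384252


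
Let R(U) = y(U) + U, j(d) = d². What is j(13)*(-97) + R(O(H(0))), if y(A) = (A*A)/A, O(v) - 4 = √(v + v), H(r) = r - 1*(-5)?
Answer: -16385 + 2*√10 ≈ -16379.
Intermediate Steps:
H(r) = 5 + r (H(r) = r + 5 = 5 + r)
O(v) = 4 + √2*√v (O(v) = 4 + √(v + v) = 4 + √(2*v) = 4 + √2*√v)
y(A) = A (y(A) = A²/A = A)
R(U) = 2*U (R(U) = U + U = 2*U)
j(13)*(-97) + R(O(H(0))) = 13²*(-97) + 2*(4 + √2*√(5 + 0)) = 169*(-97) + 2*(4 + √2*√5) = -16393 + 2*(4 + √10) = -16393 + (8 + 2*√10) = -16385 + 2*√10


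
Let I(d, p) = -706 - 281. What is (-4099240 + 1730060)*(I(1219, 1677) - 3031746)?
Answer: 7185090368940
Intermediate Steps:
I(d, p) = -987
(-4099240 + 1730060)*(I(1219, 1677) - 3031746) = (-4099240 + 1730060)*(-987 - 3031746) = -2369180*(-3032733) = 7185090368940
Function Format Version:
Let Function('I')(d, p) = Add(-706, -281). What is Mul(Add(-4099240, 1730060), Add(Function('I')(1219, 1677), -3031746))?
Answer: 7185090368940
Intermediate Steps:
Function('I')(d, p) = -987
Mul(Add(-4099240, 1730060), Add(Function('I')(1219, 1677), -3031746)) = Mul(Add(-4099240, 1730060), Add(-987, -3031746)) = Mul(-2369180, -3032733) = 7185090368940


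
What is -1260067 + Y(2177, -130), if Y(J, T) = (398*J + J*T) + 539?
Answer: -676092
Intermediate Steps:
Y(J, T) = 539 + 398*J + J*T
-1260067 + Y(2177, -130) = -1260067 + (539 + 398*2177 + 2177*(-130)) = -1260067 + (539 + 866446 - 283010) = -1260067 + 583975 = -676092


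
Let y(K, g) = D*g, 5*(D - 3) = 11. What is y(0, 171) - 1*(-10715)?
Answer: 58021/5 ≈ 11604.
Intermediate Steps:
D = 26/5 (D = 3 + (⅕)*11 = 3 + 11/5 = 26/5 ≈ 5.2000)
y(K, g) = 26*g/5
y(0, 171) - 1*(-10715) = (26/5)*171 - 1*(-10715) = 4446/5 + 10715 = 58021/5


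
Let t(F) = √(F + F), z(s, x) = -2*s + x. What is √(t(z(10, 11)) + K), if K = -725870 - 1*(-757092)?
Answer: √(31222 + 3*I*√2) ≈ 176.7 + 0.012*I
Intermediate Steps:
z(s, x) = x - 2*s
K = 31222 (K = -725870 + 757092 = 31222)
t(F) = √2*√F (t(F) = √(2*F) = √2*√F)
√(t(z(10, 11)) + K) = √(√2*√(11 - 2*10) + 31222) = √(√2*√(11 - 20) + 31222) = √(√2*√(-9) + 31222) = √(√2*(3*I) + 31222) = √(3*I*√2 + 31222) = √(31222 + 3*I*√2)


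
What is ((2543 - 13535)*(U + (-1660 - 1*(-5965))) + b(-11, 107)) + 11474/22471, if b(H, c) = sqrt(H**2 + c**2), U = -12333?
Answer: 1982925901970/22471 + sqrt(11570) ≈ 8.8244e+7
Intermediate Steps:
((2543 - 13535)*(U + (-1660 - 1*(-5965))) + b(-11, 107)) + 11474/22471 = ((2543 - 13535)*(-12333 + (-1660 - 1*(-5965))) + sqrt((-11)**2 + 107**2)) + 11474/22471 = (-10992*(-12333 + (-1660 + 5965)) + sqrt(121 + 11449)) + 11474*(1/22471) = (-10992*(-12333 + 4305) + sqrt(11570)) + 11474/22471 = (-10992*(-8028) + sqrt(11570)) + 11474/22471 = (88243776 + sqrt(11570)) + 11474/22471 = 1982925901970/22471 + sqrt(11570)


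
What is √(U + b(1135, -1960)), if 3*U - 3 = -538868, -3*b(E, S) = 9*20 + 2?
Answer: I*√1617141/3 ≈ 423.89*I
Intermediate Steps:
b(E, S) = -182/3 (b(E, S) = -(9*20 + 2)/3 = -(180 + 2)/3 = -⅓*182 = -182/3)
U = -538865/3 (U = 1 + (⅓)*(-538868) = 1 - 538868/3 = -538865/3 ≈ -1.7962e+5)
√(U + b(1135, -1960)) = √(-538865/3 - 182/3) = √(-539047/3) = I*√1617141/3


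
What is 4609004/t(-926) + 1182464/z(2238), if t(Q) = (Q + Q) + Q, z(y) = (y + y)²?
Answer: -961834958722/579750543 ≈ -1659.0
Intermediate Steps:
z(y) = 4*y² (z(y) = (2*y)² = 4*y²)
t(Q) = 3*Q (t(Q) = 2*Q + Q = 3*Q)
4609004/t(-926) + 1182464/z(2238) = 4609004/((3*(-926))) + 1182464/((4*2238²)) = 4609004/(-2778) + 1182464/((4*5008644)) = 4609004*(-1/2778) + 1182464/20034576 = -2304502/1389 + 1182464*(1/20034576) = -2304502/1389 + 73904/1252161 = -961834958722/579750543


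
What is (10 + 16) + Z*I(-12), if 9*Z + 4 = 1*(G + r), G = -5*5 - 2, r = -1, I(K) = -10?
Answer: 554/9 ≈ 61.556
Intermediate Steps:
G = -27 (G = -25 - 2 = -27)
Z = -32/9 (Z = -4/9 + (1*(-27 - 1))/9 = -4/9 + (1*(-28))/9 = -4/9 + (⅑)*(-28) = -4/9 - 28/9 = -32/9 ≈ -3.5556)
(10 + 16) + Z*I(-12) = (10 + 16) - 32/9*(-10) = 26 + 320/9 = 554/9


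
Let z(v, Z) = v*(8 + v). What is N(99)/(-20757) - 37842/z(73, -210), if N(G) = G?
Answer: -7940119/1239759 ≈ -6.4046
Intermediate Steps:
N(99)/(-20757) - 37842/z(73, -210) = 99/(-20757) - 37842*1/(73*(8 + 73)) = 99*(-1/20757) - 37842/(73*81) = -3/629 - 37842/5913 = -3/629 - 37842*1/5913 = -3/629 - 12614/1971 = -7940119/1239759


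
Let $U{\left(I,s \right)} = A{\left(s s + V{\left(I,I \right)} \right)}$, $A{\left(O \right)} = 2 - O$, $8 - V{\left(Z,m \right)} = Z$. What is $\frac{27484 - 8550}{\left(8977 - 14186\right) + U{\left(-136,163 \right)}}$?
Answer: $- \frac{9467}{15960} \approx -0.59317$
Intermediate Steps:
$V{\left(Z,m \right)} = 8 - Z$
$U{\left(I,s \right)} = -6 + I - s^{2}$ ($U{\left(I,s \right)} = 2 - \left(s s - \left(-8 + I\right)\right) = 2 - \left(s^{2} - \left(-8 + I\right)\right) = 2 - \left(8 + s^{2} - I\right) = -6 + I - s^{2}$)
$\frac{27484 - 8550}{\left(8977 - 14186\right) + U{\left(-136,163 \right)}} = \frac{27484 - 8550}{\left(8977 - 14186\right) - 26711} = \frac{18934}{\left(8977 - 14186\right) - 26711} = \frac{18934}{-5209 - 26711} = \frac{18934}{-31920} = 18934 \left(- \frac{1}{31920}\right) = - \frac{9467}{15960}$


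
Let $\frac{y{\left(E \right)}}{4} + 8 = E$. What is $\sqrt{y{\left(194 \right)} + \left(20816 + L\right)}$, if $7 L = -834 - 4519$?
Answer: $\frac{\sqrt{1018969}}{7} \approx 144.21$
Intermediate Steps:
$y{\left(E \right)} = -32 + 4 E$
$L = - \frac{5353}{7}$ ($L = \frac{-834 - 4519}{7} = \frac{1}{7} \left(-5353\right) = - \frac{5353}{7} \approx -764.71$)
$\sqrt{y{\left(194 \right)} + \left(20816 + L\right)} = \sqrt{\left(-32 + 4 \cdot 194\right) + \left(20816 - \frac{5353}{7}\right)} = \sqrt{\left(-32 + 776\right) + \frac{140359}{7}} = \sqrt{744 + \frac{140359}{7}} = \sqrt{\frac{145567}{7}} = \frac{\sqrt{1018969}}{7}$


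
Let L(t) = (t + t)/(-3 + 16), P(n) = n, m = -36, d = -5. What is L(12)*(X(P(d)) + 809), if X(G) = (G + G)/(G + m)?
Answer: 796296/533 ≈ 1494.0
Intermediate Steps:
X(G) = 2*G/(-36 + G) (X(G) = (G + G)/(G - 36) = (2*G)/(-36 + G) = 2*G/(-36 + G))
L(t) = 2*t/13 (L(t) = (2*t)/13 = (2*t)*(1/13) = 2*t/13)
L(12)*(X(P(d)) + 809) = ((2/13)*12)*(2*(-5)/(-36 - 5) + 809) = 24*(2*(-5)/(-41) + 809)/13 = 24*(2*(-5)*(-1/41) + 809)/13 = 24*(10/41 + 809)/13 = (24/13)*(33179/41) = 796296/533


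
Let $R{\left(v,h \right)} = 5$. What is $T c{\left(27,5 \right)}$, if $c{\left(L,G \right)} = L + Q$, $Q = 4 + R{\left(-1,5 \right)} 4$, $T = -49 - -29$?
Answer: $-1020$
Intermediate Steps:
$T = -20$ ($T = -49 + 29 = -20$)
$Q = 24$ ($Q = 4 + 5 \cdot 4 = 4 + 20 = 24$)
$c{\left(L,G \right)} = 24 + L$ ($c{\left(L,G \right)} = L + 24 = 24 + L$)
$T c{\left(27,5 \right)} = - 20 \left(24 + 27\right) = \left(-20\right) 51 = -1020$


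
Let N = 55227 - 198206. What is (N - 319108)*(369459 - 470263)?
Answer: 46580217948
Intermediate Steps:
N = -142979
(N - 319108)*(369459 - 470263) = (-142979 - 319108)*(369459 - 470263) = -462087*(-100804) = 46580217948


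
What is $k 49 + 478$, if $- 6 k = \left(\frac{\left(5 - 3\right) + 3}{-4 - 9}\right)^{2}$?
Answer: $\frac{483467}{1014} \approx 476.79$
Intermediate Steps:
$k = - \frac{25}{1014}$ ($k = - \frac{\left(\frac{\left(5 - 3\right) + 3}{-4 - 9}\right)^{2}}{6} = - \frac{\left(\frac{2 + 3}{-13}\right)^{2}}{6} = - \frac{\left(5 \left(- \frac{1}{13}\right)\right)^{2}}{6} = - \frac{\left(- \frac{5}{13}\right)^{2}}{6} = \left(- \frac{1}{6}\right) \frac{25}{169} = - \frac{25}{1014} \approx -0.024655$)
$k 49 + 478 = \left(- \frac{25}{1014}\right) 49 + 478 = - \frac{1225}{1014} + 478 = \frac{483467}{1014}$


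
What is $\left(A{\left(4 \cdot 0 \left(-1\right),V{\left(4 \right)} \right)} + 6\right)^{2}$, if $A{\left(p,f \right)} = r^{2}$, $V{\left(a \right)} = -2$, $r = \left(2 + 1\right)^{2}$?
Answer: $7569$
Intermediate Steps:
$r = 9$ ($r = 3^{2} = 9$)
$A{\left(p,f \right)} = 81$ ($A{\left(p,f \right)} = 9^{2} = 81$)
$\left(A{\left(4 \cdot 0 \left(-1\right),V{\left(4 \right)} \right)} + 6\right)^{2} = \left(81 + 6\right)^{2} = 87^{2} = 7569$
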